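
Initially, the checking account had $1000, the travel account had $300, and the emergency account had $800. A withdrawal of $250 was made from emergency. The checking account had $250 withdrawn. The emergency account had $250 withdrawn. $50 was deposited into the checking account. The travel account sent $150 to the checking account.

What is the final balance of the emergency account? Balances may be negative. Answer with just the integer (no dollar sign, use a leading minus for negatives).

Tracking account balances step by step:
Start: checking=1000, travel=300, emergency=800
Event 1 (withdraw 250 from emergency): emergency: 800 - 250 = 550. Balances: checking=1000, travel=300, emergency=550
Event 2 (withdraw 250 from checking): checking: 1000 - 250 = 750. Balances: checking=750, travel=300, emergency=550
Event 3 (withdraw 250 from emergency): emergency: 550 - 250 = 300. Balances: checking=750, travel=300, emergency=300
Event 4 (deposit 50 to checking): checking: 750 + 50 = 800. Balances: checking=800, travel=300, emergency=300
Event 5 (transfer 150 travel -> checking): travel: 300 - 150 = 150, checking: 800 + 150 = 950. Balances: checking=950, travel=150, emergency=300

Final balance of emergency: 300

Answer: 300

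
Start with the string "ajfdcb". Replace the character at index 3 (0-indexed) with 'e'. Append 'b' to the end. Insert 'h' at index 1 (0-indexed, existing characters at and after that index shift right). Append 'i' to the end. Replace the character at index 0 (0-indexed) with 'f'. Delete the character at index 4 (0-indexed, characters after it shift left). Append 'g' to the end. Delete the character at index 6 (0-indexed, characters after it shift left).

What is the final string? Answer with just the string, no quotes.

Applying each edit step by step:
Start: "ajfdcb"
Op 1 (replace idx 3: 'd' -> 'e'): "ajfdcb" -> "ajfecb"
Op 2 (append 'b'): "ajfecb" -> "ajfecbb"
Op 3 (insert 'h' at idx 1): "ajfecbb" -> "ahjfecbb"
Op 4 (append 'i'): "ahjfecbb" -> "ahjfecbbi"
Op 5 (replace idx 0: 'a' -> 'f'): "ahjfecbbi" -> "fhjfecbbi"
Op 6 (delete idx 4 = 'e'): "fhjfecbbi" -> "fhjfcbbi"
Op 7 (append 'g'): "fhjfcbbi" -> "fhjfcbbig"
Op 8 (delete idx 6 = 'b'): "fhjfcbbig" -> "fhjfcbig"

Answer: fhjfcbig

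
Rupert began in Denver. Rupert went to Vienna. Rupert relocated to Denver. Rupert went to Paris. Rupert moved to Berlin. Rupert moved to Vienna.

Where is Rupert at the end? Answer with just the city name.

Tracking Rupert's location:
Start: Rupert is in Denver.
After move 1: Denver -> Vienna. Rupert is in Vienna.
After move 2: Vienna -> Denver. Rupert is in Denver.
After move 3: Denver -> Paris. Rupert is in Paris.
After move 4: Paris -> Berlin. Rupert is in Berlin.
After move 5: Berlin -> Vienna. Rupert is in Vienna.

Answer: Vienna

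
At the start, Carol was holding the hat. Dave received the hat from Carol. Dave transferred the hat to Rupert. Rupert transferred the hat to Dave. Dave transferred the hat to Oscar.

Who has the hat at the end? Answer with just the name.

Answer: Oscar

Derivation:
Tracking the hat through each event:
Start: Carol has the hat.
After event 1: Dave has the hat.
After event 2: Rupert has the hat.
After event 3: Dave has the hat.
After event 4: Oscar has the hat.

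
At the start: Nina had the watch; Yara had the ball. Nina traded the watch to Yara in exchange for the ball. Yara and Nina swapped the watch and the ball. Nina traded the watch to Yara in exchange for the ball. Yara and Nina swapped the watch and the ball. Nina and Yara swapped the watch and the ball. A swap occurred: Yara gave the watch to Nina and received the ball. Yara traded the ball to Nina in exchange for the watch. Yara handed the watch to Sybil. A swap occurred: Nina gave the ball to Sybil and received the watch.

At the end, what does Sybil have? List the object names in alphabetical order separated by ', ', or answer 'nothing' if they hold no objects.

Tracking all object holders:
Start: watch:Nina, ball:Yara
Event 1 (swap watch<->ball: now watch:Yara, ball:Nina). State: watch:Yara, ball:Nina
Event 2 (swap watch<->ball: now watch:Nina, ball:Yara). State: watch:Nina, ball:Yara
Event 3 (swap watch<->ball: now watch:Yara, ball:Nina). State: watch:Yara, ball:Nina
Event 4 (swap watch<->ball: now watch:Nina, ball:Yara). State: watch:Nina, ball:Yara
Event 5 (swap watch<->ball: now watch:Yara, ball:Nina). State: watch:Yara, ball:Nina
Event 6 (swap watch<->ball: now watch:Nina, ball:Yara). State: watch:Nina, ball:Yara
Event 7 (swap ball<->watch: now ball:Nina, watch:Yara). State: watch:Yara, ball:Nina
Event 8 (give watch: Yara -> Sybil). State: watch:Sybil, ball:Nina
Event 9 (swap ball<->watch: now ball:Sybil, watch:Nina). State: watch:Nina, ball:Sybil

Final state: watch:Nina, ball:Sybil
Sybil holds: ball.

Answer: ball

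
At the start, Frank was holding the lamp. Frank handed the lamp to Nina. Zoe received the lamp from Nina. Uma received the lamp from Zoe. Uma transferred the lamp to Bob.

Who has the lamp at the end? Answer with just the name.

Tracking the lamp through each event:
Start: Frank has the lamp.
After event 1: Nina has the lamp.
After event 2: Zoe has the lamp.
After event 3: Uma has the lamp.
After event 4: Bob has the lamp.

Answer: Bob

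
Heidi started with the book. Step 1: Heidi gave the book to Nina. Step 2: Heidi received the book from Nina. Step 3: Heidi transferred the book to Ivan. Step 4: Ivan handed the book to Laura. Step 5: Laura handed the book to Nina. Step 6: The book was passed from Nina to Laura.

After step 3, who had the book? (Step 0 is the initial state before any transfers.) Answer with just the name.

Answer: Ivan

Derivation:
Tracking the book holder through step 3:
After step 0 (start): Heidi
After step 1: Nina
After step 2: Heidi
After step 3: Ivan

At step 3, the holder is Ivan.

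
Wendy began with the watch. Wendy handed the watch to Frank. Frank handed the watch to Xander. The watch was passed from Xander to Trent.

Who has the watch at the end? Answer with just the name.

Tracking the watch through each event:
Start: Wendy has the watch.
After event 1: Frank has the watch.
After event 2: Xander has the watch.
After event 3: Trent has the watch.

Answer: Trent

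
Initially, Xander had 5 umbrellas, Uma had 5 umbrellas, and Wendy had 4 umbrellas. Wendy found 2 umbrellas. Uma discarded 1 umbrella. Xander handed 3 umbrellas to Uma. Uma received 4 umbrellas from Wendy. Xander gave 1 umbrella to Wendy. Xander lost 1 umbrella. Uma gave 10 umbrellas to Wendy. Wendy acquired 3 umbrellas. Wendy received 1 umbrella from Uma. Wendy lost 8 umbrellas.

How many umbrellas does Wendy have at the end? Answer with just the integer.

Answer: 9

Derivation:
Tracking counts step by step:
Start: Xander=5, Uma=5, Wendy=4
Event 1 (Wendy +2): Wendy: 4 -> 6. State: Xander=5, Uma=5, Wendy=6
Event 2 (Uma -1): Uma: 5 -> 4. State: Xander=5, Uma=4, Wendy=6
Event 3 (Xander -> Uma, 3): Xander: 5 -> 2, Uma: 4 -> 7. State: Xander=2, Uma=7, Wendy=6
Event 4 (Wendy -> Uma, 4): Wendy: 6 -> 2, Uma: 7 -> 11. State: Xander=2, Uma=11, Wendy=2
Event 5 (Xander -> Wendy, 1): Xander: 2 -> 1, Wendy: 2 -> 3. State: Xander=1, Uma=11, Wendy=3
Event 6 (Xander -1): Xander: 1 -> 0. State: Xander=0, Uma=11, Wendy=3
Event 7 (Uma -> Wendy, 10): Uma: 11 -> 1, Wendy: 3 -> 13. State: Xander=0, Uma=1, Wendy=13
Event 8 (Wendy +3): Wendy: 13 -> 16. State: Xander=0, Uma=1, Wendy=16
Event 9 (Uma -> Wendy, 1): Uma: 1 -> 0, Wendy: 16 -> 17. State: Xander=0, Uma=0, Wendy=17
Event 10 (Wendy -8): Wendy: 17 -> 9. State: Xander=0, Uma=0, Wendy=9

Wendy's final count: 9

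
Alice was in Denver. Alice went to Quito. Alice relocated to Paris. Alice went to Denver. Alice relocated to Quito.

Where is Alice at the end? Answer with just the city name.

Answer: Quito

Derivation:
Tracking Alice's location:
Start: Alice is in Denver.
After move 1: Denver -> Quito. Alice is in Quito.
After move 2: Quito -> Paris. Alice is in Paris.
After move 3: Paris -> Denver. Alice is in Denver.
After move 4: Denver -> Quito. Alice is in Quito.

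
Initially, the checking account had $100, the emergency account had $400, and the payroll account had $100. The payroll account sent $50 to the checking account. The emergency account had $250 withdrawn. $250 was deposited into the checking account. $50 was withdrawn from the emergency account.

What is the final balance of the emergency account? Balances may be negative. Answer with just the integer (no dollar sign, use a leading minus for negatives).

Answer: 100

Derivation:
Tracking account balances step by step:
Start: checking=100, emergency=400, payroll=100
Event 1 (transfer 50 payroll -> checking): payroll: 100 - 50 = 50, checking: 100 + 50 = 150. Balances: checking=150, emergency=400, payroll=50
Event 2 (withdraw 250 from emergency): emergency: 400 - 250 = 150. Balances: checking=150, emergency=150, payroll=50
Event 3 (deposit 250 to checking): checking: 150 + 250 = 400. Balances: checking=400, emergency=150, payroll=50
Event 4 (withdraw 50 from emergency): emergency: 150 - 50 = 100. Balances: checking=400, emergency=100, payroll=50

Final balance of emergency: 100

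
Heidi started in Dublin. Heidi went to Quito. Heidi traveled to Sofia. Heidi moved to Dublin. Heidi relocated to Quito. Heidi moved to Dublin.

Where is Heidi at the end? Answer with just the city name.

Answer: Dublin

Derivation:
Tracking Heidi's location:
Start: Heidi is in Dublin.
After move 1: Dublin -> Quito. Heidi is in Quito.
After move 2: Quito -> Sofia. Heidi is in Sofia.
After move 3: Sofia -> Dublin. Heidi is in Dublin.
After move 4: Dublin -> Quito. Heidi is in Quito.
After move 5: Quito -> Dublin. Heidi is in Dublin.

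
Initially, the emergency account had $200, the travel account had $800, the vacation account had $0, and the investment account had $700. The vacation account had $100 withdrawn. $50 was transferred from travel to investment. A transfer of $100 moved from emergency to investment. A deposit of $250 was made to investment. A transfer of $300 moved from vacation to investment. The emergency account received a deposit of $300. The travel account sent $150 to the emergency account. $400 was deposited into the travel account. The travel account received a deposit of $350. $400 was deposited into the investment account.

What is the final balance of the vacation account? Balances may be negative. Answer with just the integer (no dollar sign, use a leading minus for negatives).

Tracking account balances step by step:
Start: emergency=200, travel=800, vacation=0, investment=700
Event 1 (withdraw 100 from vacation): vacation: 0 - 100 = -100. Balances: emergency=200, travel=800, vacation=-100, investment=700
Event 2 (transfer 50 travel -> investment): travel: 800 - 50 = 750, investment: 700 + 50 = 750. Balances: emergency=200, travel=750, vacation=-100, investment=750
Event 3 (transfer 100 emergency -> investment): emergency: 200 - 100 = 100, investment: 750 + 100 = 850. Balances: emergency=100, travel=750, vacation=-100, investment=850
Event 4 (deposit 250 to investment): investment: 850 + 250 = 1100. Balances: emergency=100, travel=750, vacation=-100, investment=1100
Event 5 (transfer 300 vacation -> investment): vacation: -100 - 300 = -400, investment: 1100 + 300 = 1400. Balances: emergency=100, travel=750, vacation=-400, investment=1400
Event 6 (deposit 300 to emergency): emergency: 100 + 300 = 400. Balances: emergency=400, travel=750, vacation=-400, investment=1400
Event 7 (transfer 150 travel -> emergency): travel: 750 - 150 = 600, emergency: 400 + 150 = 550. Balances: emergency=550, travel=600, vacation=-400, investment=1400
Event 8 (deposit 400 to travel): travel: 600 + 400 = 1000. Balances: emergency=550, travel=1000, vacation=-400, investment=1400
Event 9 (deposit 350 to travel): travel: 1000 + 350 = 1350. Balances: emergency=550, travel=1350, vacation=-400, investment=1400
Event 10 (deposit 400 to investment): investment: 1400 + 400 = 1800. Balances: emergency=550, travel=1350, vacation=-400, investment=1800

Final balance of vacation: -400

Answer: -400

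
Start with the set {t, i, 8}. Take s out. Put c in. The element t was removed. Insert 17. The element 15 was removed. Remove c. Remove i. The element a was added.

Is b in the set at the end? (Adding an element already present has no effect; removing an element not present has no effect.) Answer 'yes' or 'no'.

Tracking the set through each operation:
Start: {8, i, t}
Event 1 (remove s): not present, no change. Set: {8, i, t}
Event 2 (add c): added. Set: {8, c, i, t}
Event 3 (remove t): removed. Set: {8, c, i}
Event 4 (add 17): added. Set: {17, 8, c, i}
Event 5 (remove 15): not present, no change. Set: {17, 8, c, i}
Event 6 (remove c): removed. Set: {17, 8, i}
Event 7 (remove i): removed. Set: {17, 8}
Event 8 (add a): added. Set: {17, 8, a}

Final set: {17, 8, a} (size 3)
b is NOT in the final set.

Answer: no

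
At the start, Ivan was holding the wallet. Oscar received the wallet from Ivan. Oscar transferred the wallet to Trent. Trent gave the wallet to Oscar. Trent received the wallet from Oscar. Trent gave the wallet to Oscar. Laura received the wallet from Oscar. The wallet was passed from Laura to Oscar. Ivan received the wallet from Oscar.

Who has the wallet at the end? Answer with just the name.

Tracking the wallet through each event:
Start: Ivan has the wallet.
After event 1: Oscar has the wallet.
After event 2: Trent has the wallet.
After event 3: Oscar has the wallet.
After event 4: Trent has the wallet.
After event 5: Oscar has the wallet.
After event 6: Laura has the wallet.
After event 7: Oscar has the wallet.
After event 8: Ivan has the wallet.

Answer: Ivan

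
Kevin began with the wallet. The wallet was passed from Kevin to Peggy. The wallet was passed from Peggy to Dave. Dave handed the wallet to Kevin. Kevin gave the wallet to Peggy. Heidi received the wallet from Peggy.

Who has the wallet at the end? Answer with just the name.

Answer: Heidi

Derivation:
Tracking the wallet through each event:
Start: Kevin has the wallet.
After event 1: Peggy has the wallet.
After event 2: Dave has the wallet.
After event 3: Kevin has the wallet.
After event 4: Peggy has the wallet.
After event 5: Heidi has the wallet.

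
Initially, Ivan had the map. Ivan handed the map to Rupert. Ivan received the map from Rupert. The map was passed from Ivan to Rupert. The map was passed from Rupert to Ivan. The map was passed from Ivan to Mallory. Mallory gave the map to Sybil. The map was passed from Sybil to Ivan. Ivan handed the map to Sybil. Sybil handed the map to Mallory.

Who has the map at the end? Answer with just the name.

Answer: Mallory

Derivation:
Tracking the map through each event:
Start: Ivan has the map.
After event 1: Rupert has the map.
After event 2: Ivan has the map.
After event 3: Rupert has the map.
After event 4: Ivan has the map.
After event 5: Mallory has the map.
After event 6: Sybil has the map.
After event 7: Ivan has the map.
After event 8: Sybil has the map.
After event 9: Mallory has the map.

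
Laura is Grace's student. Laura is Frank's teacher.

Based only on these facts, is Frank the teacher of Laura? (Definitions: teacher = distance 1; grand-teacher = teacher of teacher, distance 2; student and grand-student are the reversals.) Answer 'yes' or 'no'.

Reconstructing the teacher chain from the given facts:
  Grace -> Laura -> Frank
(each arrow means 'teacher of the next')
Positions in the chain (0 = top):
  position of Grace: 0
  position of Laura: 1
  position of Frank: 2

Frank is at position 2, Laura is at position 1; signed distance (j - i) = -1.
'teacher' requires j - i = 1. Actual distance is -1, so the relation does NOT hold.

Answer: no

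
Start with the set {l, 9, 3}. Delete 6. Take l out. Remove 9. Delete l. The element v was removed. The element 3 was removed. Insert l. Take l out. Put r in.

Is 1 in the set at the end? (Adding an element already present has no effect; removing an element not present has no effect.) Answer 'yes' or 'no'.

Answer: no

Derivation:
Tracking the set through each operation:
Start: {3, 9, l}
Event 1 (remove 6): not present, no change. Set: {3, 9, l}
Event 2 (remove l): removed. Set: {3, 9}
Event 3 (remove 9): removed. Set: {3}
Event 4 (remove l): not present, no change. Set: {3}
Event 5 (remove v): not present, no change. Set: {3}
Event 6 (remove 3): removed. Set: {}
Event 7 (add l): added. Set: {l}
Event 8 (remove l): removed. Set: {}
Event 9 (add r): added. Set: {r}

Final set: {r} (size 1)
1 is NOT in the final set.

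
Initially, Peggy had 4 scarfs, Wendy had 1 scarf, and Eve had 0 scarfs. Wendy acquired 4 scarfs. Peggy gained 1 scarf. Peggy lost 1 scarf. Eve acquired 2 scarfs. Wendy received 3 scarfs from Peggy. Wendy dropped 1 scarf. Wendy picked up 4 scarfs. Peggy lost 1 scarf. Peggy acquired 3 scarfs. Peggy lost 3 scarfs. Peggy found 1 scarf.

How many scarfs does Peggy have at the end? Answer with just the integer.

Answer: 1

Derivation:
Tracking counts step by step:
Start: Peggy=4, Wendy=1, Eve=0
Event 1 (Wendy +4): Wendy: 1 -> 5. State: Peggy=4, Wendy=5, Eve=0
Event 2 (Peggy +1): Peggy: 4 -> 5. State: Peggy=5, Wendy=5, Eve=0
Event 3 (Peggy -1): Peggy: 5 -> 4. State: Peggy=4, Wendy=5, Eve=0
Event 4 (Eve +2): Eve: 0 -> 2. State: Peggy=4, Wendy=5, Eve=2
Event 5 (Peggy -> Wendy, 3): Peggy: 4 -> 1, Wendy: 5 -> 8. State: Peggy=1, Wendy=8, Eve=2
Event 6 (Wendy -1): Wendy: 8 -> 7. State: Peggy=1, Wendy=7, Eve=2
Event 7 (Wendy +4): Wendy: 7 -> 11. State: Peggy=1, Wendy=11, Eve=2
Event 8 (Peggy -1): Peggy: 1 -> 0. State: Peggy=0, Wendy=11, Eve=2
Event 9 (Peggy +3): Peggy: 0 -> 3. State: Peggy=3, Wendy=11, Eve=2
Event 10 (Peggy -3): Peggy: 3 -> 0. State: Peggy=0, Wendy=11, Eve=2
Event 11 (Peggy +1): Peggy: 0 -> 1. State: Peggy=1, Wendy=11, Eve=2

Peggy's final count: 1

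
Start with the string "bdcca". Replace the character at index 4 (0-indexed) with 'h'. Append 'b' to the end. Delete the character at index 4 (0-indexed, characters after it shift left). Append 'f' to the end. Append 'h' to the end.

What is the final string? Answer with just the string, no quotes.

Applying each edit step by step:
Start: "bdcca"
Op 1 (replace idx 4: 'a' -> 'h'): "bdcca" -> "bdcch"
Op 2 (append 'b'): "bdcch" -> "bdcchb"
Op 3 (delete idx 4 = 'h'): "bdcchb" -> "bdccb"
Op 4 (append 'f'): "bdccb" -> "bdccbf"
Op 5 (append 'h'): "bdccbf" -> "bdccbfh"

Answer: bdccbfh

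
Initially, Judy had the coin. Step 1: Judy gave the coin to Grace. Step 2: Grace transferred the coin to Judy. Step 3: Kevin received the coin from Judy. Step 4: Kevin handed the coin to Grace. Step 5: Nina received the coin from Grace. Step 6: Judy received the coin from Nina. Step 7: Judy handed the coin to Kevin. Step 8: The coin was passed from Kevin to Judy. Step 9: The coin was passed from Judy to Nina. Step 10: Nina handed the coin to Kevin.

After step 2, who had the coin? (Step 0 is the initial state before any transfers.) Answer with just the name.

Answer: Judy

Derivation:
Tracking the coin holder through step 2:
After step 0 (start): Judy
After step 1: Grace
After step 2: Judy

At step 2, the holder is Judy.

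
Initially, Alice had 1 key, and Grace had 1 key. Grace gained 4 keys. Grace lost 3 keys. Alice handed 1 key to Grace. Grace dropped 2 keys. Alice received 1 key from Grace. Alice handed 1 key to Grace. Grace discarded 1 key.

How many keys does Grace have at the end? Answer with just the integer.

Tracking counts step by step:
Start: Alice=1, Grace=1
Event 1 (Grace +4): Grace: 1 -> 5. State: Alice=1, Grace=5
Event 2 (Grace -3): Grace: 5 -> 2. State: Alice=1, Grace=2
Event 3 (Alice -> Grace, 1): Alice: 1 -> 0, Grace: 2 -> 3. State: Alice=0, Grace=3
Event 4 (Grace -2): Grace: 3 -> 1. State: Alice=0, Grace=1
Event 5 (Grace -> Alice, 1): Grace: 1 -> 0, Alice: 0 -> 1. State: Alice=1, Grace=0
Event 6 (Alice -> Grace, 1): Alice: 1 -> 0, Grace: 0 -> 1. State: Alice=0, Grace=1
Event 7 (Grace -1): Grace: 1 -> 0. State: Alice=0, Grace=0

Grace's final count: 0

Answer: 0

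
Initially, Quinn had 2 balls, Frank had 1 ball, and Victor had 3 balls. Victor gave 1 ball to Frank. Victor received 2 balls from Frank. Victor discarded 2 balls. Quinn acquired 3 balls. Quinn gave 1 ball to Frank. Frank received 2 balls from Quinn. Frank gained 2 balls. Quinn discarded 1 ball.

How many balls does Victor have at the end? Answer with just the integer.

Answer: 2

Derivation:
Tracking counts step by step:
Start: Quinn=2, Frank=1, Victor=3
Event 1 (Victor -> Frank, 1): Victor: 3 -> 2, Frank: 1 -> 2. State: Quinn=2, Frank=2, Victor=2
Event 2 (Frank -> Victor, 2): Frank: 2 -> 0, Victor: 2 -> 4. State: Quinn=2, Frank=0, Victor=4
Event 3 (Victor -2): Victor: 4 -> 2. State: Quinn=2, Frank=0, Victor=2
Event 4 (Quinn +3): Quinn: 2 -> 5. State: Quinn=5, Frank=0, Victor=2
Event 5 (Quinn -> Frank, 1): Quinn: 5 -> 4, Frank: 0 -> 1. State: Quinn=4, Frank=1, Victor=2
Event 6 (Quinn -> Frank, 2): Quinn: 4 -> 2, Frank: 1 -> 3. State: Quinn=2, Frank=3, Victor=2
Event 7 (Frank +2): Frank: 3 -> 5. State: Quinn=2, Frank=5, Victor=2
Event 8 (Quinn -1): Quinn: 2 -> 1. State: Quinn=1, Frank=5, Victor=2

Victor's final count: 2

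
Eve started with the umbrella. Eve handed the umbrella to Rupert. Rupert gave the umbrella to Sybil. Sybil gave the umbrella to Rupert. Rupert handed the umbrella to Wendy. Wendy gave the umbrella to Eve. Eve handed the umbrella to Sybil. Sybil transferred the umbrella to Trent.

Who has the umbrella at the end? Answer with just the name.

Answer: Trent

Derivation:
Tracking the umbrella through each event:
Start: Eve has the umbrella.
After event 1: Rupert has the umbrella.
After event 2: Sybil has the umbrella.
After event 3: Rupert has the umbrella.
After event 4: Wendy has the umbrella.
After event 5: Eve has the umbrella.
After event 6: Sybil has the umbrella.
After event 7: Trent has the umbrella.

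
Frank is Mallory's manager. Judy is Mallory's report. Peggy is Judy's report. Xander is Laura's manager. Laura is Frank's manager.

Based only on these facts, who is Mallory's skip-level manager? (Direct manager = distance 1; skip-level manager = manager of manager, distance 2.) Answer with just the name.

Reconstructing the manager chain from the given facts:
  Xander -> Laura -> Frank -> Mallory -> Judy -> Peggy
(each arrow means 'manager of the next')
Positions in the chain (0 = top):
  position of Xander: 0
  position of Laura: 1
  position of Frank: 2
  position of Mallory: 3
  position of Judy: 4
  position of Peggy: 5

Mallory is at position 3; the skip-level manager is 2 steps up the chain, i.e. position 1: Laura.

Answer: Laura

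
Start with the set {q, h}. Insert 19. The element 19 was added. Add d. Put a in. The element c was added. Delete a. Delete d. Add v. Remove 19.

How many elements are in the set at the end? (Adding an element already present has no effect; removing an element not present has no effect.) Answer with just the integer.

Tracking the set through each operation:
Start: {h, q}
Event 1 (add 19): added. Set: {19, h, q}
Event 2 (add 19): already present, no change. Set: {19, h, q}
Event 3 (add d): added. Set: {19, d, h, q}
Event 4 (add a): added. Set: {19, a, d, h, q}
Event 5 (add c): added. Set: {19, a, c, d, h, q}
Event 6 (remove a): removed. Set: {19, c, d, h, q}
Event 7 (remove d): removed. Set: {19, c, h, q}
Event 8 (add v): added. Set: {19, c, h, q, v}
Event 9 (remove 19): removed. Set: {c, h, q, v}

Final set: {c, h, q, v} (size 4)

Answer: 4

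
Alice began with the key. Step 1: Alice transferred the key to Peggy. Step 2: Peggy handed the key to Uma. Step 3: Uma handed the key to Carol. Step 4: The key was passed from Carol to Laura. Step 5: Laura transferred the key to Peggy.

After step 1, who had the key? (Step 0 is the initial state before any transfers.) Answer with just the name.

Tracking the key holder through step 1:
After step 0 (start): Alice
After step 1: Peggy

At step 1, the holder is Peggy.

Answer: Peggy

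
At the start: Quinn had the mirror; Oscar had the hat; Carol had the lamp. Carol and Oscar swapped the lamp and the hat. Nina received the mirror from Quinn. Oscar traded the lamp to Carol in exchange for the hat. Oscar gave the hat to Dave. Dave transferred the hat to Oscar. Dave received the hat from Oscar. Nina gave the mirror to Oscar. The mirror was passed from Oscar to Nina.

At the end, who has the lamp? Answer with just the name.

Answer: Carol

Derivation:
Tracking all object holders:
Start: mirror:Quinn, hat:Oscar, lamp:Carol
Event 1 (swap lamp<->hat: now lamp:Oscar, hat:Carol). State: mirror:Quinn, hat:Carol, lamp:Oscar
Event 2 (give mirror: Quinn -> Nina). State: mirror:Nina, hat:Carol, lamp:Oscar
Event 3 (swap lamp<->hat: now lamp:Carol, hat:Oscar). State: mirror:Nina, hat:Oscar, lamp:Carol
Event 4 (give hat: Oscar -> Dave). State: mirror:Nina, hat:Dave, lamp:Carol
Event 5 (give hat: Dave -> Oscar). State: mirror:Nina, hat:Oscar, lamp:Carol
Event 6 (give hat: Oscar -> Dave). State: mirror:Nina, hat:Dave, lamp:Carol
Event 7 (give mirror: Nina -> Oscar). State: mirror:Oscar, hat:Dave, lamp:Carol
Event 8 (give mirror: Oscar -> Nina). State: mirror:Nina, hat:Dave, lamp:Carol

Final state: mirror:Nina, hat:Dave, lamp:Carol
The lamp is held by Carol.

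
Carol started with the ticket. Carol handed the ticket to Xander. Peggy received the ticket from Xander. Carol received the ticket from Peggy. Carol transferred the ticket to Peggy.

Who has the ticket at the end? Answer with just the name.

Tracking the ticket through each event:
Start: Carol has the ticket.
After event 1: Xander has the ticket.
After event 2: Peggy has the ticket.
After event 3: Carol has the ticket.
After event 4: Peggy has the ticket.

Answer: Peggy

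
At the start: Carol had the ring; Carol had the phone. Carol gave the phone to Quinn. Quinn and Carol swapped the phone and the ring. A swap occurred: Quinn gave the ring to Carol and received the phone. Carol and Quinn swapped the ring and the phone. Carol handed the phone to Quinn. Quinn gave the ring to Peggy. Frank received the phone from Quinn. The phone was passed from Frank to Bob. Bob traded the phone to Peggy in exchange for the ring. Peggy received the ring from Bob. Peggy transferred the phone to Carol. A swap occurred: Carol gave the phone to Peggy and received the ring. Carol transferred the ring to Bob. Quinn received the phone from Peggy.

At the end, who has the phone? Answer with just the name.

Answer: Quinn

Derivation:
Tracking all object holders:
Start: ring:Carol, phone:Carol
Event 1 (give phone: Carol -> Quinn). State: ring:Carol, phone:Quinn
Event 2 (swap phone<->ring: now phone:Carol, ring:Quinn). State: ring:Quinn, phone:Carol
Event 3 (swap ring<->phone: now ring:Carol, phone:Quinn). State: ring:Carol, phone:Quinn
Event 4 (swap ring<->phone: now ring:Quinn, phone:Carol). State: ring:Quinn, phone:Carol
Event 5 (give phone: Carol -> Quinn). State: ring:Quinn, phone:Quinn
Event 6 (give ring: Quinn -> Peggy). State: ring:Peggy, phone:Quinn
Event 7 (give phone: Quinn -> Frank). State: ring:Peggy, phone:Frank
Event 8 (give phone: Frank -> Bob). State: ring:Peggy, phone:Bob
Event 9 (swap phone<->ring: now phone:Peggy, ring:Bob). State: ring:Bob, phone:Peggy
Event 10 (give ring: Bob -> Peggy). State: ring:Peggy, phone:Peggy
Event 11 (give phone: Peggy -> Carol). State: ring:Peggy, phone:Carol
Event 12 (swap phone<->ring: now phone:Peggy, ring:Carol). State: ring:Carol, phone:Peggy
Event 13 (give ring: Carol -> Bob). State: ring:Bob, phone:Peggy
Event 14 (give phone: Peggy -> Quinn). State: ring:Bob, phone:Quinn

Final state: ring:Bob, phone:Quinn
The phone is held by Quinn.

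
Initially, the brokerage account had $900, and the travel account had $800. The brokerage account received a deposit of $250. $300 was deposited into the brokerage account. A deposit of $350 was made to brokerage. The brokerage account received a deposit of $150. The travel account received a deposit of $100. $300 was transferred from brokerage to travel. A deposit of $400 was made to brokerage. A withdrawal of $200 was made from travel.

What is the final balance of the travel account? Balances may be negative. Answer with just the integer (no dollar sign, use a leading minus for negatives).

Tracking account balances step by step:
Start: brokerage=900, travel=800
Event 1 (deposit 250 to brokerage): brokerage: 900 + 250 = 1150. Balances: brokerage=1150, travel=800
Event 2 (deposit 300 to brokerage): brokerage: 1150 + 300 = 1450. Balances: brokerage=1450, travel=800
Event 3 (deposit 350 to brokerage): brokerage: 1450 + 350 = 1800. Balances: brokerage=1800, travel=800
Event 4 (deposit 150 to brokerage): brokerage: 1800 + 150 = 1950. Balances: brokerage=1950, travel=800
Event 5 (deposit 100 to travel): travel: 800 + 100 = 900. Balances: brokerage=1950, travel=900
Event 6 (transfer 300 brokerage -> travel): brokerage: 1950 - 300 = 1650, travel: 900 + 300 = 1200. Balances: brokerage=1650, travel=1200
Event 7 (deposit 400 to brokerage): brokerage: 1650 + 400 = 2050. Balances: brokerage=2050, travel=1200
Event 8 (withdraw 200 from travel): travel: 1200 - 200 = 1000. Balances: brokerage=2050, travel=1000

Final balance of travel: 1000

Answer: 1000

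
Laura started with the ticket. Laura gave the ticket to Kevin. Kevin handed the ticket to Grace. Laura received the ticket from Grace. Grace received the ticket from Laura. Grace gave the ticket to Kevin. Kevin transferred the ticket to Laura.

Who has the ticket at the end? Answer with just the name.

Tracking the ticket through each event:
Start: Laura has the ticket.
After event 1: Kevin has the ticket.
After event 2: Grace has the ticket.
After event 3: Laura has the ticket.
After event 4: Grace has the ticket.
After event 5: Kevin has the ticket.
After event 6: Laura has the ticket.

Answer: Laura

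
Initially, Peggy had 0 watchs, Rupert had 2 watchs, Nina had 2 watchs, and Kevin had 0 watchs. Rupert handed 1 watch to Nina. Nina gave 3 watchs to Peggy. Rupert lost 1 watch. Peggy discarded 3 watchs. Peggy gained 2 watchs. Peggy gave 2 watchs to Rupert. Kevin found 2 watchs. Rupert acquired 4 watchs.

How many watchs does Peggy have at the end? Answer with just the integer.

Tracking counts step by step:
Start: Peggy=0, Rupert=2, Nina=2, Kevin=0
Event 1 (Rupert -> Nina, 1): Rupert: 2 -> 1, Nina: 2 -> 3. State: Peggy=0, Rupert=1, Nina=3, Kevin=0
Event 2 (Nina -> Peggy, 3): Nina: 3 -> 0, Peggy: 0 -> 3. State: Peggy=3, Rupert=1, Nina=0, Kevin=0
Event 3 (Rupert -1): Rupert: 1 -> 0. State: Peggy=3, Rupert=0, Nina=0, Kevin=0
Event 4 (Peggy -3): Peggy: 3 -> 0. State: Peggy=0, Rupert=0, Nina=0, Kevin=0
Event 5 (Peggy +2): Peggy: 0 -> 2. State: Peggy=2, Rupert=0, Nina=0, Kevin=0
Event 6 (Peggy -> Rupert, 2): Peggy: 2 -> 0, Rupert: 0 -> 2. State: Peggy=0, Rupert=2, Nina=0, Kevin=0
Event 7 (Kevin +2): Kevin: 0 -> 2. State: Peggy=0, Rupert=2, Nina=0, Kevin=2
Event 8 (Rupert +4): Rupert: 2 -> 6. State: Peggy=0, Rupert=6, Nina=0, Kevin=2

Peggy's final count: 0

Answer: 0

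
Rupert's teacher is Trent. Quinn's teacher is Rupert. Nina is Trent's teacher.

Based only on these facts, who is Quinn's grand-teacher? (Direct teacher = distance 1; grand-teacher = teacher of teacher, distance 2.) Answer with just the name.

Reconstructing the teacher chain from the given facts:
  Nina -> Trent -> Rupert -> Quinn
(each arrow means 'teacher of the next')
Positions in the chain (0 = top):
  position of Nina: 0
  position of Trent: 1
  position of Rupert: 2
  position of Quinn: 3

Quinn is at position 3; the grand-teacher is 2 steps up the chain, i.e. position 1: Trent.

Answer: Trent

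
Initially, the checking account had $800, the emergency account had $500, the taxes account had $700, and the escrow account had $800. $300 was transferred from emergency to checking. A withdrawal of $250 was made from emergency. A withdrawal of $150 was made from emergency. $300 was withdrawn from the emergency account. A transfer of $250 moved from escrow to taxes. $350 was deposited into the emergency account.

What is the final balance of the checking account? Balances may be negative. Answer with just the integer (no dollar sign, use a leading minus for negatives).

Answer: 1100

Derivation:
Tracking account balances step by step:
Start: checking=800, emergency=500, taxes=700, escrow=800
Event 1 (transfer 300 emergency -> checking): emergency: 500 - 300 = 200, checking: 800 + 300 = 1100. Balances: checking=1100, emergency=200, taxes=700, escrow=800
Event 2 (withdraw 250 from emergency): emergency: 200 - 250 = -50. Balances: checking=1100, emergency=-50, taxes=700, escrow=800
Event 3 (withdraw 150 from emergency): emergency: -50 - 150 = -200. Balances: checking=1100, emergency=-200, taxes=700, escrow=800
Event 4 (withdraw 300 from emergency): emergency: -200 - 300 = -500. Balances: checking=1100, emergency=-500, taxes=700, escrow=800
Event 5 (transfer 250 escrow -> taxes): escrow: 800 - 250 = 550, taxes: 700 + 250 = 950. Balances: checking=1100, emergency=-500, taxes=950, escrow=550
Event 6 (deposit 350 to emergency): emergency: -500 + 350 = -150. Balances: checking=1100, emergency=-150, taxes=950, escrow=550

Final balance of checking: 1100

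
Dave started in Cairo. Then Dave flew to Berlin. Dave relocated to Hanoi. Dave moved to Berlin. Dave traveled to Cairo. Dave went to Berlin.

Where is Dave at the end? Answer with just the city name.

Answer: Berlin

Derivation:
Tracking Dave's location:
Start: Dave is in Cairo.
After move 1: Cairo -> Berlin. Dave is in Berlin.
After move 2: Berlin -> Hanoi. Dave is in Hanoi.
After move 3: Hanoi -> Berlin. Dave is in Berlin.
After move 4: Berlin -> Cairo. Dave is in Cairo.
After move 5: Cairo -> Berlin. Dave is in Berlin.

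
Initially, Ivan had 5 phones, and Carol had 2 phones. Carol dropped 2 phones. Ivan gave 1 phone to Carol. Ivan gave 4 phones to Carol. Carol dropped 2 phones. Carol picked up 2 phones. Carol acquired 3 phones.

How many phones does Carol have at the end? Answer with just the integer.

Answer: 8

Derivation:
Tracking counts step by step:
Start: Ivan=5, Carol=2
Event 1 (Carol -2): Carol: 2 -> 0. State: Ivan=5, Carol=0
Event 2 (Ivan -> Carol, 1): Ivan: 5 -> 4, Carol: 0 -> 1. State: Ivan=4, Carol=1
Event 3 (Ivan -> Carol, 4): Ivan: 4 -> 0, Carol: 1 -> 5. State: Ivan=0, Carol=5
Event 4 (Carol -2): Carol: 5 -> 3. State: Ivan=0, Carol=3
Event 5 (Carol +2): Carol: 3 -> 5. State: Ivan=0, Carol=5
Event 6 (Carol +3): Carol: 5 -> 8. State: Ivan=0, Carol=8

Carol's final count: 8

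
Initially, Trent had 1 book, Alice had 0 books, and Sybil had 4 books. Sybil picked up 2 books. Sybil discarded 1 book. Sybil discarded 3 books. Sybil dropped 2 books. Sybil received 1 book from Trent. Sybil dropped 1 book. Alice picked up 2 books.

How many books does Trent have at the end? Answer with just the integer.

Answer: 0

Derivation:
Tracking counts step by step:
Start: Trent=1, Alice=0, Sybil=4
Event 1 (Sybil +2): Sybil: 4 -> 6. State: Trent=1, Alice=0, Sybil=6
Event 2 (Sybil -1): Sybil: 6 -> 5. State: Trent=1, Alice=0, Sybil=5
Event 3 (Sybil -3): Sybil: 5 -> 2. State: Trent=1, Alice=0, Sybil=2
Event 4 (Sybil -2): Sybil: 2 -> 0. State: Trent=1, Alice=0, Sybil=0
Event 5 (Trent -> Sybil, 1): Trent: 1 -> 0, Sybil: 0 -> 1. State: Trent=0, Alice=0, Sybil=1
Event 6 (Sybil -1): Sybil: 1 -> 0. State: Trent=0, Alice=0, Sybil=0
Event 7 (Alice +2): Alice: 0 -> 2. State: Trent=0, Alice=2, Sybil=0

Trent's final count: 0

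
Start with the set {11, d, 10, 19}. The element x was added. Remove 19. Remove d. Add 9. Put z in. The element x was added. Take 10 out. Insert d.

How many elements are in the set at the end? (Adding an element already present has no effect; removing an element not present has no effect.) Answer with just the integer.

Tracking the set through each operation:
Start: {10, 11, 19, d}
Event 1 (add x): added. Set: {10, 11, 19, d, x}
Event 2 (remove 19): removed. Set: {10, 11, d, x}
Event 3 (remove d): removed. Set: {10, 11, x}
Event 4 (add 9): added. Set: {10, 11, 9, x}
Event 5 (add z): added. Set: {10, 11, 9, x, z}
Event 6 (add x): already present, no change. Set: {10, 11, 9, x, z}
Event 7 (remove 10): removed. Set: {11, 9, x, z}
Event 8 (add d): added. Set: {11, 9, d, x, z}

Final set: {11, 9, d, x, z} (size 5)

Answer: 5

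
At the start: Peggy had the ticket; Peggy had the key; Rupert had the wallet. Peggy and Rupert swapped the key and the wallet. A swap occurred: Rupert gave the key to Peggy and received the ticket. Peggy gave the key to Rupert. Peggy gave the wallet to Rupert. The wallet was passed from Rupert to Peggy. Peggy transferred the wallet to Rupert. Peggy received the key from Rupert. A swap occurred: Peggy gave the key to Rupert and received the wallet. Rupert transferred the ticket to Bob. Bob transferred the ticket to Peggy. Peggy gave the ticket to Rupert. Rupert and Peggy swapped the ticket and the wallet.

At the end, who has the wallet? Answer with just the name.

Tracking all object holders:
Start: ticket:Peggy, key:Peggy, wallet:Rupert
Event 1 (swap key<->wallet: now key:Rupert, wallet:Peggy). State: ticket:Peggy, key:Rupert, wallet:Peggy
Event 2 (swap key<->ticket: now key:Peggy, ticket:Rupert). State: ticket:Rupert, key:Peggy, wallet:Peggy
Event 3 (give key: Peggy -> Rupert). State: ticket:Rupert, key:Rupert, wallet:Peggy
Event 4 (give wallet: Peggy -> Rupert). State: ticket:Rupert, key:Rupert, wallet:Rupert
Event 5 (give wallet: Rupert -> Peggy). State: ticket:Rupert, key:Rupert, wallet:Peggy
Event 6 (give wallet: Peggy -> Rupert). State: ticket:Rupert, key:Rupert, wallet:Rupert
Event 7 (give key: Rupert -> Peggy). State: ticket:Rupert, key:Peggy, wallet:Rupert
Event 8 (swap key<->wallet: now key:Rupert, wallet:Peggy). State: ticket:Rupert, key:Rupert, wallet:Peggy
Event 9 (give ticket: Rupert -> Bob). State: ticket:Bob, key:Rupert, wallet:Peggy
Event 10 (give ticket: Bob -> Peggy). State: ticket:Peggy, key:Rupert, wallet:Peggy
Event 11 (give ticket: Peggy -> Rupert). State: ticket:Rupert, key:Rupert, wallet:Peggy
Event 12 (swap ticket<->wallet: now ticket:Peggy, wallet:Rupert). State: ticket:Peggy, key:Rupert, wallet:Rupert

Final state: ticket:Peggy, key:Rupert, wallet:Rupert
The wallet is held by Rupert.

Answer: Rupert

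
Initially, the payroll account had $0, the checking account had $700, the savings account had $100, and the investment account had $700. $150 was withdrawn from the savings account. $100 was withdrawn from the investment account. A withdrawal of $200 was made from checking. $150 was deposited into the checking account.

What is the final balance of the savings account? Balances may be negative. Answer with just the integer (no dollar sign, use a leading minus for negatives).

Answer: -50

Derivation:
Tracking account balances step by step:
Start: payroll=0, checking=700, savings=100, investment=700
Event 1 (withdraw 150 from savings): savings: 100 - 150 = -50. Balances: payroll=0, checking=700, savings=-50, investment=700
Event 2 (withdraw 100 from investment): investment: 700 - 100 = 600. Balances: payroll=0, checking=700, savings=-50, investment=600
Event 3 (withdraw 200 from checking): checking: 700 - 200 = 500. Balances: payroll=0, checking=500, savings=-50, investment=600
Event 4 (deposit 150 to checking): checking: 500 + 150 = 650. Balances: payroll=0, checking=650, savings=-50, investment=600

Final balance of savings: -50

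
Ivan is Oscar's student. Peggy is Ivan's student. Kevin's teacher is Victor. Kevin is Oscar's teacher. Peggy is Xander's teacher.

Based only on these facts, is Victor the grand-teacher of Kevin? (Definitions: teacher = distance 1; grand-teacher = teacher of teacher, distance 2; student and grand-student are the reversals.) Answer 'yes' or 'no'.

Reconstructing the teacher chain from the given facts:
  Victor -> Kevin -> Oscar -> Ivan -> Peggy -> Xander
(each arrow means 'teacher of the next')
Positions in the chain (0 = top):
  position of Victor: 0
  position of Kevin: 1
  position of Oscar: 2
  position of Ivan: 3
  position of Peggy: 4
  position of Xander: 5

Victor is at position 0, Kevin is at position 1; signed distance (j - i) = 1.
'grand-teacher' requires j - i = 2. Actual distance is 1, so the relation does NOT hold.

Answer: no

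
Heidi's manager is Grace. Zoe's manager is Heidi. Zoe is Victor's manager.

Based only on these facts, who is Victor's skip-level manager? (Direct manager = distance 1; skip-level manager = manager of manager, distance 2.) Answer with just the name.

Reconstructing the manager chain from the given facts:
  Grace -> Heidi -> Zoe -> Victor
(each arrow means 'manager of the next')
Positions in the chain (0 = top):
  position of Grace: 0
  position of Heidi: 1
  position of Zoe: 2
  position of Victor: 3

Victor is at position 3; the skip-level manager is 2 steps up the chain, i.e. position 1: Heidi.

Answer: Heidi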